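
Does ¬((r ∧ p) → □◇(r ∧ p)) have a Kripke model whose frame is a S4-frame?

1. ¬((r ∧ p) → □◇(r ∧ p)), w0
2. r ∧ p, w0
3. ¬□◇(r ∧ p), w0
4. r, w0
5. p, w0
6. ¬◇(r ∧ p), w1
7. ¬(r ∧ p), w1
8. ¬p, w1
Accessibility: w0Rw0, w0Rw1, w1Rw1

Satisfiable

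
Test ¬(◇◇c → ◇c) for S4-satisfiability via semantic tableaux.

Unsatisfiable (every branch closes)

1. ¬(◇◇c → ◇c), u
2. ◇◇c, u
3. ¬◇c, u
4. ¬c, u
5. ◇c, v
6. ¬c, v
7. c, w
8. ¬c, w
Accessibility: uRu, uRv, uRw, vRv, vRw, wRw
Branch closes: c and ¬c both at w.
(One branch shown.) All branches close.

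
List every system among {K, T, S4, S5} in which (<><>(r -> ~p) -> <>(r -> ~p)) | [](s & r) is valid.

S4, S5

T-tableau for the negation ~((<><>(r -> ~p) -> <>(r -> ~p)) | [](s & r)):
1. ~((<><>(r -> ~p) -> <>(r -> ~p)) | [](s & r)), w0
2. ~(<><>(r -> ~p) -> <>(r -> ~p)), w0   [~|-rule on 1]
3. ~[](s & r), w0   [~|-rule on 1]
4. <><>(r -> ~p), w0   [~->-rule on 2]
5. ~<>(r -> ~p), w0   [~->-rule on 2]
6. ~(r -> ~p), w0   [~<>-rule on 5 via w0Rw0]
7. r, w0   [~->-rule on 6]
8. p, w0   [~->-rule on 6]
9. ~(s & r), w1   [~[]-rule on 3: fresh world w1, w0Rw1]
10. ~(r -> ~p), w1   [~<>-rule on 5 via w0Rw1]
11. r, w1   [~->-rule on 10]
12. p, w1   [~->-rule on 10]
13. ~s, w1   [~&-rule on 9 (branches; this branch)]
14. <>(r -> ~p), w2   [<>-rule on 4: fresh world w2, w0Rw2]
15. ~(r -> ~p), w2   [~<>-rule on 5 via w0Rw2]
16. r, w2   [~->-rule on 15]
17. p, w2   [~->-rule on 15]
18. r -> ~p, w3   [<>-rule on 14: fresh world w3, w2Rw3]
19. ~p, w3   [->-rule on 18 (branches; this branch)]
Accessibility: w0Rw0, w0Rw1, w0Rw2, w1Rw1, w2Rw2, w2Rw3, w3Rw3
Complete open branch: countermodel on a T-frame, so not valid in T, nor in K (the same frame is also a K-frame).
S4-tableau for the negation ~((<><>(r -> ~p) -> <>(r -> ~p)) | [](s & r)):
1. ~((<><>(r -> ~p) -> <>(r -> ~p)) | [](s & r)), w0
2. ~(<><>(r -> ~p) -> <>(r -> ~p)), w0   [~|-rule on 1]
3. ~[](s & r), w0   [~|-rule on 1]
4. <><>(r -> ~p), w0   [~->-rule on 2]
5. ~<>(r -> ~p), w0   [~->-rule on 2]
6. ~(r -> ~p), w0   [~<>-rule on 5 via w0Rw0]
7. r, w0   [~->-rule on 6]
8. p, w0   [~->-rule on 6]
9. ~(s & r), w1   [~[]-rule on 3: fresh world w1, w0Rw1]
10. ~(r -> ~p), w1   [~<>-rule on 5 via w0Rw1]
11. r, w1   [~->-rule on 10]
12. p, w1   [~->-rule on 10]
13. ~s, w1   [~&-rule on 9 (branches; this branch)]
14. <>(r -> ~p), w2   [<>-rule on 4: fresh world w2, w0Rw2]
15. ~(r -> ~p), w2   [~<>-rule on 5 via w0Rw2]
16. r, w2   [~->-rule on 15]
17. p, w2   [~->-rule on 15]
18. r -> ~p, w3   [<>-rule on 14: fresh world w3, w2Rw3]
19. ~(r -> ~p), w3   [~<>-rule on 5 via w0Rw3]
20. r, w3   [~->-rule on 19]
21. p, w3   [~->-rule on 19]
22. ~p, w3   [->-rule on 18 (branches; this branch)]
Accessibility: w0Rw0, w0Rw1, w0Rw2, w0Rw3, w1Rw1, w2Rw2, w2Rw3, w3Rw3
Branch closes: p and ~p both at w3.
Every branch closes (one shown): valid in S4, hence also in S5 (every theorem of S4 is a theorem of S5).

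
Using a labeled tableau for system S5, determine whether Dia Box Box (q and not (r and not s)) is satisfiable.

Satisfiable

1. Dia Box Box (q and not (r and not s)), u
2. Box Box (q and not (r and not s)), v   [Dia-rule on 1: fresh world v, uRv]
3. Box (q and not (r and not s)), u   [Box-rule on 2 via vRu]
4. Box (q and not (r and not s)), v   [Box-rule on 2 via vRv]
5. q and not (r and not s), u   [Box-rule on 3 via uRu]
6. q, u   [and-rule on 5]
7. not (r and not s), u   [and-rule on 5]
8. q and not (r and not s), v   [Box-rule on 3 via uRv]
9. q, v   [and-rule on 8]
10. not (r and not s), v   [and-rule on 8]
11. s, u   [neg-and-rule on 7 (branches; this branch)]
12. s, v   [neg-and-rule on 10 (branches; this branch)]
Accessibility: uRu, uRv, vRu, vRv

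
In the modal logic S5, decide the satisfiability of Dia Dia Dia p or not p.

1. Dia Dia Dia p or not p, u
2. not p, u   [or-rule on 1 (branches; this branch)]
Accessibility: uRu

Yes, satisfiable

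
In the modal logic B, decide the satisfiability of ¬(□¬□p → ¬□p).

1. ¬(□¬□p → ¬□p), w0
2. □¬□p, w0   [¬→-rule on 1]
3. □p, w0   [¬→-rule on 1]
4. ¬□p, w0   [□-rule on 2 via w0Rw0]
5. p, w0   [□-rule on 3 via w0Rw0]
6. ¬p, w1   [¬□-rule on 4: fresh world w1, w0Rw1]
7. ¬□p, w1   [□-rule on 2 via w0Rw1]
8. p, w1   [□-rule on 3 via w0Rw1]
Accessibility: w0Rw0, w0Rw1, w1Rw0, w1Rw1
Branch closes: p and ¬p both at w1.
Every branch closes; the branch above is one of them.

No, unsatisfiable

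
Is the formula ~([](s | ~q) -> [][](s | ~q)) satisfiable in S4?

Unsatisfiable

1. ~([](s | ~q) -> [][](s | ~q)), u
2. [](s | ~q), u
3. ~[][](s | ~q), u
4. s | ~q, u
5. ~q, u
6. ~[](s | ~q), v
7. s | ~q, v
8. ~q, v
9. ~(s | ~q), w
10. ~s, w
11. q, w
12. s | ~q, w
13. ~q, w
Accessibility: uRu, uRv, uRw, vRv, vRw, wRw
Branch closes: q and ~q both at w.
(One branch shown.) All branches close.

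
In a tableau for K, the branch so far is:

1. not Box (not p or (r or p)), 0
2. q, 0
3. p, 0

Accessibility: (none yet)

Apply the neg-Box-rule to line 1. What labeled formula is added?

a fresh world 1 with 0R1, and not (not p or (r or p)) at 1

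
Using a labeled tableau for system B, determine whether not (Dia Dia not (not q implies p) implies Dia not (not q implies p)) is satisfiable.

Satisfiable (open branch found)

1. not (Dia Dia not (not q implies p) implies Dia not (not q implies p)), w0
2. Dia Dia not (not q implies p), w0   [neg-implies-rule on 1]
3. not Dia not (not q implies p), w0   [neg-implies-rule on 1]
4. not q implies p, w0   [neg-Dia-rule on 3 via w0Rw0]
5. p, w0   [implies-rule on 4 (branches; this branch)]
6. Dia not (not q implies p), w1   [Dia-rule on 2: fresh world w1, w0Rw1]
7. not q implies p, w1   [neg-Dia-rule on 3 via w0Rw1]
8. p, w1   [implies-rule on 7 (branches; this branch)]
9. not (not q implies p), w2   [Dia-rule on 6: fresh world w2, w1Rw2]
10. not q, w2   [neg-implies-rule on 9]
11. not p, w2   [neg-implies-rule on 9]
Accessibility: w0Rw0, w0Rw1, w1Rw0, w1Rw1, w1Rw2, w2Rw1, w2Rw2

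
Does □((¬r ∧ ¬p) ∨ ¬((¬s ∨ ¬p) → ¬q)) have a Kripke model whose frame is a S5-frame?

1. □((¬r ∧ ¬p) ∨ ¬((¬s ∨ ¬p) → ¬q)), u
2. (¬r ∧ ¬p) ∨ ¬((¬s ∨ ¬p) → ¬q), u   [□-rule on 1 via uRu]
3. ¬((¬s ∨ ¬p) → ¬q), u   [∨-rule on 2 (branches; this branch)]
4. ¬s ∨ ¬p, u   [¬→-rule on 3]
5. q, u   [¬→-rule on 3]
6. ¬p, u   [∨-rule on 4 (branches; this branch)]
Accessibility: uRu

Yes, satisfiable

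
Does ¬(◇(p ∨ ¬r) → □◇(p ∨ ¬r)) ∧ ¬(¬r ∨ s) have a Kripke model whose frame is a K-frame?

Satisfiable (open branch found)

1. ¬(◇(p ∨ ¬r) → □◇(p ∨ ¬r)) ∧ ¬(¬r ∨ s), w0
2. ¬(◇(p ∨ ¬r) → □◇(p ∨ ¬r)), w0
3. ¬(¬r ∨ s), w0
4. ◇(p ∨ ¬r), w0
5. ¬□◇(p ∨ ¬r), w0
6. r, w0
7. ¬s, w0
8. p ∨ ¬r, w1
9. ¬r, w1
10. ¬◇(p ∨ ¬r), w2
Accessibility: w0Rw1, w0Rw2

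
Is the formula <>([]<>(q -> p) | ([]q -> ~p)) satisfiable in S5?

Yes, satisfiable

1. <>([]<>(q -> p) | ([]q -> ~p)), w0
2. []<>(q -> p) | ([]q -> ~p), w1
3. []q -> ~p, w1
4. ~p, w1
Accessibility: w0Rw0, w0Rw1, w1Rw0, w1Rw1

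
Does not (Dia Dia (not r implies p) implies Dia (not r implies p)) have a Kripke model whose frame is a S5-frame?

Unsatisfiable

1. not (Dia Dia (not r implies p) implies Dia (not r implies p)), 0
2. Dia Dia (not r implies p), 0
3. not Dia (not r implies p), 0
4. not (not r implies p), 0
5. not r, 0
6. not p, 0
7. Dia (not r implies p), 1
8. not (not r implies p), 1
9. not r, 1
10. not p, 1
11. not r implies p, 2
12. not (not r implies p), 2
13. not r, 2
14. not p, 2
15. p, 2
Accessibility: 0R0, 0R1, 0R2, 1R0, 1R1, 1R2, 2R0, 2R1, 2R2
Branch closes: p and not p both at 2.
All branches of the tableau close; one closing branch shown above.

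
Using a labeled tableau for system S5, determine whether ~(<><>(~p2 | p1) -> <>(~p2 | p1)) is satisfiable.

1. ~(<><>(~p2 | p1) -> <>(~p2 | p1)), u
2. <><>(~p2 | p1), u
3. ~<>(~p2 | p1), u
4. ~(~p2 | p1), u
5. p2, u
6. ~p1, u
7. <>(~p2 | p1), v
8. ~(~p2 | p1), v
9. p2, v
10. ~p1, v
11. ~p2 | p1, w
12. ~(~p2 | p1), w
13. p2, w
14. ~p1, w
15. p1, w
Accessibility: uRu, uRv, uRw, vRu, vRv, vRw, wRu, wRv, wRw
Branch closes: p1 and ~p1 both at w.
All branches of the tableau close; one closing branch shown above.

Unsatisfiable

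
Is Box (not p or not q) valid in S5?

Tableau for the negation not Box (not p or not q):
1. not Box (not p or not q), w0
2. not (not p or not q), w1
3. p, w1
4. q, w1
Accessibility: w0Rw0, w0Rw1, w1Rw0, w1Rw1
The negation has an open branch (countermodel exists).

Invalid (countermodel exists)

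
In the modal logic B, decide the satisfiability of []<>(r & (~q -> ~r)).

Yes, satisfiable

1. []<>(r & (~q -> ~r)), u
2. <>(r & (~q -> ~r)), u
3. r & (~q -> ~r), v
4. r, v
5. ~q -> ~r, v
6. <>(r & (~q -> ~r)), v
7. q, v
8. r & (~q -> ~r), w
9. r, w
10. ~q -> ~r, w
11. q, w
Accessibility: uRu, uRv, vRu, vRv, vRw, wRv, wRw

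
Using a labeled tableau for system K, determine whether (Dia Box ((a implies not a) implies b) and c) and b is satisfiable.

Satisfiable (open branch found)

1. (Dia Box ((a implies not a) implies b) and c) and b, u
2. Dia Box ((a implies not a) implies b) and c, u
3. b, u
4. Dia Box ((a implies not a) implies b), u
5. c, u
6. Box ((a implies not a) implies b), v
Accessibility: uRv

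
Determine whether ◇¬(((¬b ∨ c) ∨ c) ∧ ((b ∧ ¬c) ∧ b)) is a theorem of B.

Yes, valid

Tableau for the negation ¬◇¬(((¬b ∨ c) ∨ c) ∧ ((b ∧ ¬c) ∧ b)):
1. ¬◇¬(((¬b ∨ c) ∨ c) ∧ ((b ∧ ¬c) ∧ b)), w0
2. ((¬b ∨ c) ∨ c) ∧ ((b ∧ ¬c) ∧ b), w0
3. (¬b ∨ c) ∨ c, w0
4. (b ∧ ¬c) ∧ b, w0
5. b ∧ ¬c, w0
6. b, w0
7. ¬c, w0
8. ¬b ∨ c, w0
9. c, w0
Accessibility: w0Rw0
Branch closes: c and ¬c both at w0.
Every branch of the negation's tableau closes; the branch above is one of them.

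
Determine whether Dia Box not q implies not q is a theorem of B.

Tableau for the negation not (Dia Box not q implies not q):
1. not (Dia Box not q implies not q), 0
2. Dia Box not q, 0   [neg-implies-rule on 1]
3. q, 0   [neg-implies-rule on 1]
4. Box not q, 1   [Dia-rule on 2: fresh world 1, 0R1]
5. not q, 0   [Box-rule on 4 via 1R0]
Accessibility: 0R0, 0R1, 1R0, 1R1
Branch closes: q and not q both at 0.
Every branch of the negation's tableau closes; the branch above is one of them.

Valid in B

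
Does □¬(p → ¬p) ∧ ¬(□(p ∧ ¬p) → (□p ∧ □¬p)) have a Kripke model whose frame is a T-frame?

Unsatisfiable (every branch closes)

1. □¬(p → ¬p) ∧ ¬(□(p ∧ ¬p) → (□p ∧ □¬p)), u
2. □¬(p → ¬p), u
3. ¬(□(p ∧ ¬p) → (□p ∧ □¬p)), u
4. □(p ∧ ¬p), u
5. ¬(□p ∧ □¬p), u
6. ¬(p → ¬p), u
7. p, u
8. p ∧ ¬p, u
9. ¬p, u
Accessibility: uRu
Branch closes: p and ¬p both at u.
All branches of the tableau close; one closing branch shown above.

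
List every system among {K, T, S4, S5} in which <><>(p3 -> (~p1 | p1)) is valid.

T, S4, S5

T-tableau for the negation ~<><>(p3 -> (~p1 | p1)):
1. ~<><>(p3 -> (~p1 | p1)), w0
2. ~<>(p3 -> (~p1 | p1)), w0   [~<>-rule on 1 via w0Rw0]
3. ~(p3 -> (~p1 | p1)), w0   [~<>-rule on 2 via w0Rw0]
4. p3, w0   [~->-rule on 3]
5. ~(~p1 | p1), w0   [~->-rule on 3]
6. p1, w0   [~|-rule on 5]
7. ~p1, w0   [~|-rule on 5]
Accessibility: w0Rw0
Branch closes: p1 and ~p1 both at w0.
Every branch closes (one shown): valid in T, hence also in S4, S5 (every theorem of T is a theorem of S4 and S5).
K-tableau for the negation ~<><>(p3 -> (~p1 | p1)):
1. ~<><>(p3 -> (~p1 | p1)), w0
Complete open branch: countermodel on a K-frame, so not valid in K.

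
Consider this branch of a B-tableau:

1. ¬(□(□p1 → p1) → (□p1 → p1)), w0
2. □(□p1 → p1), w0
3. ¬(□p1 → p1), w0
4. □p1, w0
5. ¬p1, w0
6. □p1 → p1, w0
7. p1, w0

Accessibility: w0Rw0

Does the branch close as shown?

Both p1 and ¬p1 appear at w0.

Closed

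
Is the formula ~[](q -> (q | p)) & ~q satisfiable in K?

1. ~[](q -> (q | p)) & ~q, w0
2. ~[](q -> (q | p)), w0   [&-rule on 1]
3. ~q, w0   [&-rule on 1]
4. ~(q -> (q | p)), w1   [~[]-rule on 2: fresh world w1, w0Rw1]
5. q, w1   [~->-rule on 4]
6. ~(q | p), w1   [~->-rule on 4]
7. ~q, w1   [~|-rule on 6]
8. ~p, w1   [~|-rule on 6]
Accessibility: w0Rw1
Branch closes: q and ~q both at w1.
(One branch shown.) All branches close.

No, unsatisfiable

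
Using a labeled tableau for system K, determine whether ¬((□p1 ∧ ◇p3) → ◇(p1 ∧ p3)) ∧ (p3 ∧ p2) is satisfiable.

1. ¬((□p1 ∧ ◇p3) → ◇(p1 ∧ p3)) ∧ (p3 ∧ p2), u
2. ¬((□p1 ∧ ◇p3) → ◇(p1 ∧ p3)), u
3. p3 ∧ p2, u
4. □p1 ∧ ◇p3, u
5. ¬◇(p1 ∧ p3), u
6. p3, u
7. p2, u
8. □p1, u
9. ◇p3, u
10. p3, v
11. ¬(p1 ∧ p3), v
12. p1, v
13. ¬p3, v
Accessibility: uRv
Branch closes: p3 and ¬p3 both at v.
(One branch shown.) All branches close.

Unsatisfiable (every branch closes)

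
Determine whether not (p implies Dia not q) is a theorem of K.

Tableau for the negation p implies Dia not q:
1. p implies Dia not q, 0
2. Dia not q, 0
3. not q, 1
Accessibility: 0R1
The negation has an open branch (countermodel exists).

Not valid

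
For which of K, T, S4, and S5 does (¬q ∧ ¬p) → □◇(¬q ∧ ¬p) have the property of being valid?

S5

S4-tableau for the negation ¬((¬q ∧ ¬p) → □◇(¬q ∧ ¬p)):
1. ¬((¬q ∧ ¬p) → □◇(¬q ∧ ¬p)), u
2. ¬q ∧ ¬p, u
3. ¬□◇(¬q ∧ ¬p), u
4. ¬q, u
5. ¬p, u
6. ¬◇(¬q ∧ ¬p), v
7. ¬(¬q ∧ ¬p), v
8. p, v
Accessibility: uRu, uRv, vRv
Complete open branch: countermodel on an S4-frame, so not valid in S4, nor in K, T (the same frame is also a K-frame and a T-frame).
S5-tableau for the negation ¬((¬q ∧ ¬p) → □◇(¬q ∧ ¬p)):
1. ¬((¬q ∧ ¬p) → □◇(¬q ∧ ¬p)), u
2. ¬q ∧ ¬p, u
3. ¬□◇(¬q ∧ ¬p), u
4. ¬q, u
5. ¬p, u
6. ¬◇(¬q ∧ ¬p), v
7. ¬(¬q ∧ ¬p), u
8. ¬(¬q ∧ ¬p), v
9. p, u
Accessibility: uRu, uRv, vRu, vRv
Branch closes: p and ¬p both at u.
Every branch closes (one shown): valid in S5.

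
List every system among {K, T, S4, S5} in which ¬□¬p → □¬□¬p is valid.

S5-tableau for the negation ¬(¬□¬p → □¬□¬p):
1. ¬(¬□¬p → □¬□¬p), 0
2. ¬□¬p, 0   [¬→-rule on 1]
3. ¬□¬□¬p, 0   [¬→-rule on 1]
4. p, 1   [¬□-rule on 2: fresh world 1, 0R1]
5. □¬p, 2   [¬□-rule on 3: fresh world 2, 0R2]
6. ¬p, 0   [□-rule on 5 via 2R0]
7. ¬p, 1   [□-rule on 5 via 2R1]
Accessibility: 0R0, 0R1, 0R2, 1R0, 1R1, 1R2, 2R0, 2R1, 2R2
Branch closes: p and ¬p both at 1.
Every branch closes (one shown): valid in S5.
S4-tableau for the negation ¬(¬□¬p → □¬□¬p):
1. ¬(¬□¬p → □¬□¬p), 0
2. ¬□¬p, 0   [¬→-rule on 1]
3. ¬□¬□¬p, 0   [¬→-rule on 1]
4. p, 1   [¬□-rule on 2: fresh world 1, 0R1]
5. □¬p, 2   [¬□-rule on 3: fresh world 2, 0R2]
6. ¬p, 2   [□-rule on 5 via 2R2]
Accessibility: 0R0, 0R1, 0R2, 1R1, 2R2
Complete open branch: countermodel on an S4-frame, so not valid in S4, nor in K, T (the same frame is also a K-frame and a T-frame).

S5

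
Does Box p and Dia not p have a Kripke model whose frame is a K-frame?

Unsatisfiable

1. Box p and Dia not p, w0
2. Box p, w0   [and-rule on 1]
3. Dia not p, w0   [and-rule on 1]
4. not p, w1   [Dia-rule on 3: fresh world w1, w0Rw1]
5. p, w1   [Box-rule on 2 via w0Rw1]
Accessibility: w0Rw1
Branch closes: p and not p both at w1.
(One branch shown.) All branches close.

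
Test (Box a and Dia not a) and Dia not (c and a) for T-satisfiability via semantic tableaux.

No, unsatisfiable

1. (Box a and Dia not a) and Dia not (c and a), 0
2. Box a and Dia not a, 0
3. Dia not (c and a), 0
4. Box a, 0
5. Dia not a, 0
6. a, 0
7. not (c and a), 1
8. a, 1
9. not c, 1
10. not a, 2
11. a, 2
Accessibility: 0R0, 0R1, 0R2, 1R1, 2R2
Branch closes: a and not a both at 2.
(One branch shown.) All branches close.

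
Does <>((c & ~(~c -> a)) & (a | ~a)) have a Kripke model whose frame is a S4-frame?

No, unsatisfiable

1. <>((c & ~(~c -> a)) & (a | ~a)), w0
2. (c & ~(~c -> a)) & (a | ~a), w1   [<>-rule on 1: fresh world w1, w0Rw1]
3. c & ~(~c -> a), w1   [&-rule on 2]
4. a | ~a, w1   [&-rule on 2]
5. c, w1   [&-rule on 3]
6. ~(~c -> a), w1   [&-rule on 3]
7. ~c, w1   [~->-rule on 6]
8. ~a, w1   [~->-rule on 6]
Accessibility: w0Rw0, w0Rw1, w1Rw1
Branch closes: c and ~c both at w1.
(One branch shown.) All branches close.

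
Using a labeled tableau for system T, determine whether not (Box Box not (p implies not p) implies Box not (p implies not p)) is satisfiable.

1. not (Box Box not (p implies not p) implies Box not (p implies not p)), u
2. Box Box not (p implies not p), u   [neg-implies-rule on 1]
3. not Box not (p implies not p), u   [neg-implies-rule on 1]
4. Box not (p implies not p), u   [Box-rule on 2 via uRu]
5. not (p implies not p), u   [Box-rule on 4 via uRu]
6. p, u   [neg-implies-rule on 5]
7. p implies not p, v   [neg-Box-rule on 3: fresh world v, uRv]
8. Box not (p implies not p), v   [Box-rule on 2 via uRv]
9. not (p implies not p), v   [Box-rule on 4 via uRv]
10. p, v   [neg-implies-rule on 9]
11. not p, v   [implies-rule on 7 (branches; this branch)]
Accessibility: uRu, uRv, vRv
Branch closes: p and not p both at v.
Every branch closes; the branch above is one of them.

Unsatisfiable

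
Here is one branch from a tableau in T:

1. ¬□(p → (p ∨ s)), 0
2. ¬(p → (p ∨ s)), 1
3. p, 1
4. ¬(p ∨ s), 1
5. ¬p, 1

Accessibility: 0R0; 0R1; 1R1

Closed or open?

Both p and ¬p appear at 1.

Yes, closed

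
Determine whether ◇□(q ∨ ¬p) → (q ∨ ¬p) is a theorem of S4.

Tableau for the negation ¬(◇□(q ∨ ¬p) → (q ∨ ¬p)):
1. ¬(◇□(q ∨ ¬p) → (q ∨ ¬p)), 0
2. ◇□(q ∨ ¬p), 0
3. ¬(q ∨ ¬p), 0
4. ¬q, 0
5. p, 0
6. □(q ∨ ¬p), 1
7. q ∨ ¬p, 1
8. ¬p, 1
Accessibility: 0R0, 0R1, 1R1
The negation has an open branch (countermodel exists).

No, not valid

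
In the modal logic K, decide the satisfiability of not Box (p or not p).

1. not Box (p or not p), u
2. not (p or not p), v
3. not p, v
4. p, v
Accessibility: uRv
Branch closes: p and not p both at v.
(One branch shown.) All branches close.

Unsatisfiable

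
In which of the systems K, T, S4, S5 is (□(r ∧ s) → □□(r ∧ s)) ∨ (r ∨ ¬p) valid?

T, S4, S5

T-tableau for the negation ¬((□(r ∧ s) → □□(r ∧ s)) ∨ (r ∨ ¬p)):
1. ¬((□(r ∧ s) → □□(r ∧ s)) ∨ (r ∨ ¬p)), u
2. ¬(□(r ∧ s) → □□(r ∧ s)), u
3. ¬(r ∨ ¬p), u
4. □(r ∧ s), u
5. ¬□□(r ∧ s), u
6. ¬r, u
7. p, u
8. r ∧ s, u
9. r, u
10. s, u
Accessibility: uRu
Branch closes: r and ¬r both at u.
Every branch closes (one shown): valid in T, hence also in S4, S5 (every theorem of T is a theorem of S4 and S5).
K-tableau for the negation ¬((□(r ∧ s) → □□(r ∧ s)) ∨ (r ∨ ¬p)):
1. ¬((□(r ∧ s) → □□(r ∧ s)) ∨ (r ∨ ¬p)), u
2. ¬(□(r ∧ s) → □□(r ∧ s)), u
3. ¬(r ∨ ¬p), u
4. □(r ∧ s), u
5. ¬□□(r ∧ s), u
6. ¬r, u
7. p, u
8. ¬□(r ∧ s), v
9. r ∧ s, v
10. r, v
11. s, v
12. ¬(r ∧ s), w
13. ¬s, w
Accessibility: uRv, vRw
Complete open branch: countermodel on a K-frame, so not valid in K.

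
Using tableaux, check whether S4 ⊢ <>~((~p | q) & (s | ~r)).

Not valid

Tableau for the negation ~<>~((~p | q) & (s | ~r)):
1. ~<>~((~p | q) & (s | ~r)), u
2. (~p | q) & (s | ~r), u
3. ~p | q, u
4. s | ~r, u
5. q, u
6. ~r, u
Accessibility: uRu
The negation has an open branch (countermodel exists).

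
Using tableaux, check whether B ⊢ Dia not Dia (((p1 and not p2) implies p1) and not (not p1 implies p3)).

Tableau for the negation not Dia not Dia (((p1 and not p2) implies p1) and not (not p1 implies p3)):
1. not Dia not Dia (((p1 and not p2) implies p1) and not (not p1 implies p3)), u
2. Dia (((p1 and not p2) implies p1) and not (not p1 implies p3)), u   [neg-Dia-rule on 1 via uRu]
3. ((p1 and not p2) implies p1) and not (not p1 implies p3), v   [Dia-rule on 2: fresh world v, uRv]
4. (p1 and not p2) implies p1, v   [and-rule on 3]
5. not (not p1 implies p3), v   [and-rule on 3]
6. not p1, v   [neg-implies-rule on 5]
7. not p3, v   [neg-implies-rule on 5]
8. Dia (((p1 and not p2) implies p1) and not (not p1 implies p3)), v   [neg-Dia-rule on 1 via uRv]
9. not (p1 and not p2), v   [implies-rule on 4 (branches; this branch)]
10. p2, v   [neg-and-rule on 9 (branches; this branch)]
11. ((p1 and not p2) implies p1) and not (not p1 implies p3), w   [Dia-rule on 8: fresh world w, vRw]
12. (p1 and not p2) implies p1, w   [and-rule on 11]
13. not (not p1 implies p3), w   [and-rule on 11]
14. not p1, w   [neg-implies-rule on 13]
15. not p3, w   [neg-implies-rule on 13]
16. not (p1 and not p2), w   [implies-rule on 12 (branches; this branch)]
17. p2, w   [neg-and-rule on 16 (branches; this branch)]
Accessibility: uRu, uRv, vRu, vRv, vRw, wRv, wRw
The negation has an open branch (countermodel exists).

No, not valid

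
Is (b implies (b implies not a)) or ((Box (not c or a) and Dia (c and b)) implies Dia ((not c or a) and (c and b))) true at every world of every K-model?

Tableau for the negation not ((b implies (b implies not a)) or ((Box (not c or a) and Dia (c and b)) implies Dia ((not c or a) and (c and b)))):
1. not ((b implies (b implies not a)) or ((Box (not c or a) and Dia (c and b)) implies Dia ((not c or a) and (c and b)))), w0
2. not (b implies (b implies not a)), w0
3. not ((Box (not c or a) and Dia (c and b)) implies Dia ((not c or a) and (c and b))), w0
4. b, w0
5. not (b implies not a), w0
6. Box (not c or a) and Dia (c and b), w0
7. not Dia ((not c or a) and (c and b)), w0
8. a, w0
9. Box (not c or a), w0
10. Dia (c and b), w0
11. c and b, w1
12. c, w1
13. b, w1
14. not ((not c or a) and (c and b)), w1
15. not c or a, w1
16. not (c and b), w1
17. a, w1
18. not b, w1
Accessibility: w0Rw1
Branch closes: b and not b both at w1.
Every branch of the negation's tableau closes; the branch above is one of them.

Valid in K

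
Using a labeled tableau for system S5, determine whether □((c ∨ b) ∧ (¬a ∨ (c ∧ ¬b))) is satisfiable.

1. □((c ∨ b) ∧ (¬a ∨ (c ∧ ¬b))), u
2. (c ∨ b) ∧ (¬a ∨ (c ∧ ¬b)), u
3. c ∨ b, u
4. ¬a ∨ (c ∧ ¬b), u
5. b, u
6. ¬a, u
Accessibility: uRu

Yes, satisfiable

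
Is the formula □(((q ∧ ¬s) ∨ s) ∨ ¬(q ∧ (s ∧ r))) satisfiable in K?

Satisfiable (open branch found)

1. □(((q ∧ ¬s) ∨ s) ∨ ¬(q ∧ (s ∧ r))), 0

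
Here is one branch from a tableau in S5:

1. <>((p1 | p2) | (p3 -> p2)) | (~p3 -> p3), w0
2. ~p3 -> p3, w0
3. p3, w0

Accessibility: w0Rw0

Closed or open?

No world carries both an atom and its negation.

Not closed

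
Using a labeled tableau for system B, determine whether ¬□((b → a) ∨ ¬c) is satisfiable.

1. ¬□((b → a) ∨ ¬c), w0
2. ¬((b → a) ∨ ¬c), w1
3. ¬(b → a), w1
4. c, w1
5. b, w1
6. ¬a, w1
Accessibility: w0Rw0, w0Rw1, w1Rw0, w1Rw1

Satisfiable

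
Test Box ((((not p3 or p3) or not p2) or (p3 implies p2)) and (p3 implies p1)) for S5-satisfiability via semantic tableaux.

Yes, satisfiable

1. Box ((((not p3 or p3) or not p2) or (p3 implies p2)) and (p3 implies p1)), 0
2. (((not p3 or p3) or not p2) or (p3 implies p2)) and (p3 implies p1), 0   [Box-rule on 1 via 0R0]
3. ((not p3 or p3) or not p2) or (p3 implies p2), 0   [and-rule on 2]
4. p3 implies p1, 0   [and-rule on 2]
5. p3 implies p2, 0   [or-rule on 3 (branches; this branch)]
6. p1, 0   [implies-rule on 4 (branches; this branch)]
7. p2, 0   [implies-rule on 5 (branches; this branch)]
Accessibility: 0R0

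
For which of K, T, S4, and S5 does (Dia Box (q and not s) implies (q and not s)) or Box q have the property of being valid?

S5

S5-tableau for the negation not ((Dia Box (q and not s) implies (q and not s)) or Box q):
1. not ((Dia Box (q and not s) implies (q and not s)) or Box q), 0
2. not (Dia Box (q and not s) implies (q and not s)), 0
3. not Box q, 0
4. Dia Box (q and not s), 0
5. not (q and not s), 0
6. s, 0
7. not q, 1
8. Box (q and not s), 2
9. q and not s, 0
10. q, 0
11. not s, 0
Accessibility: 0R0, 0R1, 0R2, 1R0, 1R1, 1R2, 2R0, 2R1, 2R2
Branch closes: s and not s both at 0.
Every branch closes (one shown): valid in S5.
S4-tableau for the negation not ((Dia Box (q and not s) implies (q and not s)) or Box q):
1. not ((Dia Box (q and not s) implies (q and not s)) or Box q), 0
2. not (Dia Box (q and not s) implies (q and not s)), 0
3. not Box q, 0
4. Dia Box (q and not s), 0
5. not (q and not s), 0
6. s, 0
7. not q, 1
8. Box (q and not s), 2
9. q and not s, 2
10. q, 2
11. not s, 2
Accessibility: 0R0, 0R1, 0R2, 1R1, 2R2
Complete open branch: countermodel on an S4-frame, so not valid in S4, nor in K, T (the same frame is also a K-frame and a T-frame).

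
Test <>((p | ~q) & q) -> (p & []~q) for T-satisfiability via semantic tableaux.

Satisfiable (open branch found)

1. <>((p | ~q) & q) -> (p & []~q), w0
2. p & []~q, w0
3. p, w0
4. []~q, w0
5. ~q, w0
Accessibility: w0Rw0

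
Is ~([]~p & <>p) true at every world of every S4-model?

Tableau for the negation []~p & <>p:
1. []~p & <>p, 0
2. []~p, 0
3. <>p, 0
4. ~p, 0
5. p, 1
6. ~p, 1
Accessibility: 0R0, 0R1, 1R1
Branch closes: p and ~p both at 1.
Every branch of the negation's tableau closes; the branch above is one of them.

Valid in S4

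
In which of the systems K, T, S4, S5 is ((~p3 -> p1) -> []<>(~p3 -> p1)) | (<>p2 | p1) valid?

S5

S5-tableau for the negation ~(((~p3 -> p1) -> []<>(~p3 -> p1)) | (<>p2 | p1)):
1. ~(((~p3 -> p1) -> []<>(~p3 -> p1)) | (<>p2 | p1)), 0
2. ~((~p3 -> p1) -> []<>(~p3 -> p1)), 0
3. ~(<>p2 | p1), 0
4. ~p3 -> p1, 0
5. ~[]<>(~p3 -> p1), 0
6. ~<>p2, 0
7. ~p1, 0
8. ~p2, 0
9. p3, 0
10. ~<>(~p3 -> p1), 1
11. ~p2, 1
12. ~(~p3 -> p1), 0
13. ~p3, 0
Accessibility: 0R0, 0R1, 1R0, 1R1
Branch closes: p3 and ~p3 both at 0.
Every branch closes (one shown): valid in S5.
S4-tableau for the negation ~(((~p3 -> p1) -> []<>(~p3 -> p1)) | (<>p2 | p1)):
1. ~(((~p3 -> p1) -> []<>(~p3 -> p1)) | (<>p2 | p1)), 0
2. ~((~p3 -> p1) -> []<>(~p3 -> p1)), 0
3. ~(<>p2 | p1), 0
4. ~p3 -> p1, 0
5. ~[]<>(~p3 -> p1), 0
6. ~<>p2, 0
7. ~p1, 0
8. ~p2, 0
9. p3, 0
10. ~<>(~p3 -> p1), 1
11. ~p2, 1
12. ~(~p3 -> p1), 1
13. ~p3, 1
14. ~p1, 1
Accessibility: 0R0, 0R1, 1R1
Complete open branch: countermodel on an S4-frame, so not valid in S4, nor in K, T (the same frame is also a K-frame and a T-frame).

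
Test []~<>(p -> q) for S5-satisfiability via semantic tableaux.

1. []~<>(p -> q), 0
2. ~<>(p -> q), 0   [[]-rule on 1 via 0R0]
3. ~(p -> q), 0   [~<>-rule on 2 via 0R0]
4. p, 0   [~->-rule on 3]
5. ~q, 0   [~->-rule on 3]
Accessibility: 0R0

Yes, satisfiable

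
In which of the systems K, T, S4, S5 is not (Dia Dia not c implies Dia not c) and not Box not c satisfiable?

K, T

T-tableau for the formula:
1. not (Dia Dia not c implies Dia not c) and not Box not c, 0
2. not (Dia Dia not c implies Dia not c), 0   [and-rule on 1]
3. not Box not c, 0   [and-rule on 1]
4. Dia Dia not c, 0   [neg-implies-rule on 2]
5. not Dia not c, 0   [neg-implies-rule on 2]
6. c, 0   [neg-Dia-rule on 5 via 0R0]
7. c, 1   [neg-Box-rule on 3: fresh world 1, 0R1]
8. Dia not c, 2   [Dia-rule on 4: fresh world 2, 0R2]
9. c, 2   [neg-Dia-rule on 5 via 0R2]
10. not c, 3   [Dia-rule on 8: fresh world 3, 2R3]
Accessibility: 0R0, 0R1, 0R2, 1R1, 2R2, 2R3, 3R3
Complete open branch: satisfiable in T, hence also in K (this T-model is also a K-model).
S4-tableau for the formula:
1. not (Dia Dia not c implies Dia not c) and not Box not c, 0
2. not (Dia Dia not c implies Dia not c), 0   [and-rule on 1]
3. not Box not c, 0   [and-rule on 1]
4. Dia Dia not c, 0   [neg-implies-rule on 2]
5. not Dia not c, 0   [neg-implies-rule on 2]
6. c, 0   [neg-Dia-rule on 5 via 0R0]
7. c, 1   [neg-Box-rule on 3: fresh world 1, 0R1]
8. Dia not c, 2   [Dia-rule on 4: fresh world 2, 0R2]
9. c, 2   [neg-Dia-rule on 5 via 0R2]
10. not c, 3   [Dia-rule on 8: fresh world 3, 2R3]
11. c, 3   [neg-Dia-rule on 5 via 0R3]
Accessibility: 0R0, 0R1, 0R2, 0R3, 1R1, 2R2, 2R3, 3R3
Branch closes: c and not c both at 3.
Every branch closes (one shown): unsatisfiable in S4, hence also in S5 (every S5-frame is an S4-frame).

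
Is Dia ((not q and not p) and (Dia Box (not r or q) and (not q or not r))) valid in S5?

No, not valid

Tableau for the negation not Dia ((not q and not p) and (Dia Box (not r or q) and (not q or not r))):
1. not Dia ((not q and not p) and (Dia Box (not r or q) and (not q or not r))), w0
2. not ((not q and not p) and (Dia Box (not r or q) and (not q or not r))), w0
3. not (Dia Box (not r or q) and (not q or not r)), w0
4. not (not q or not r), w0
5. q, w0
6. r, w0
Accessibility: w0Rw0
The negation has an open branch (countermodel exists).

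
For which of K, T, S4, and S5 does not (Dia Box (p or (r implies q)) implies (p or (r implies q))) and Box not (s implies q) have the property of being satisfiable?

S5-tableau for the formula:
1. not (Dia Box (p or (r implies q)) implies (p or (r implies q))) and Box not (s implies q), w0
2. not (Dia Box (p or (r implies q)) implies (p or (r implies q))), w0   [and-rule on 1]
3. Box not (s implies q), w0   [and-rule on 1]
4. Dia Box (p or (r implies q)), w0   [neg-implies-rule on 2]
5. not (p or (r implies q)), w0   [neg-implies-rule on 2]
6. not p, w0   [neg-or-rule on 5]
7. not (r implies q), w0   [neg-or-rule on 5]
8. r, w0   [neg-implies-rule on 7]
9. not q, w0   [neg-implies-rule on 7]
10. not (s implies q), w0   [Box-rule on 3 via w0Rw0]
11. s, w0   [neg-implies-rule on 10]
12. Box (p or (r implies q)), w1   [Dia-rule on 4: fresh world w1, w0Rw1]
13. not (s implies q), w1   [Box-rule on 3 via w0Rw1]
14. s, w1   [neg-implies-rule on 13]
15. not q, w1   [neg-implies-rule on 13]
16. p or (r implies q), w0   [Box-rule on 12 via w1Rw0]
17. p or (r implies q), w1   [Box-rule on 12 via w1Rw1]
18. r implies q, w0   [or-rule on 16 (branches; this branch)]
19. r implies q, w1   [or-rule on 17 (branches; this branch)]
20. q, w0   [implies-rule on 18 (branches; this branch)]
Accessibility: w0Rw0, w0Rw1, w1Rw0, w1Rw1
Branch closes: q and not q both at w0.
Every branch closes (one shown): unsatisfiable in S5.
S4-tableau for the formula:
1. not (Dia Box (p or (r implies q)) implies (p or (r implies q))) and Box not (s implies q), w0
2. not (Dia Box (p or (r implies q)) implies (p or (r implies q))), w0   [and-rule on 1]
3. Box not (s implies q), w0   [and-rule on 1]
4. Dia Box (p or (r implies q)), w0   [neg-implies-rule on 2]
5. not (p or (r implies q)), w0   [neg-implies-rule on 2]
6. not p, w0   [neg-or-rule on 5]
7. not (r implies q), w0   [neg-or-rule on 5]
8. r, w0   [neg-implies-rule on 7]
9. not q, w0   [neg-implies-rule on 7]
10. not (s implies q), w0   [Box-rule on 3 via w0Rw0]
11. s, w0   [neg-implies-rule on 10]
12. Box (p or (r implies q)), w1   [Dia-rule on 4: fresh world w1, w0Rw1]
13. not (s implies q), w1   [Box-rule on 3 via w0Rw1]
14. s, w1   [neg-implies-rule on 13]
15. not q, w1   [neg-implies-rule on 13]
16. p or (r implies q), w1   [Box-rule on 12 via w1Rw1]
17. r implies q, w1   [or-rule on 16 (branches; this branch)]
18. not r, w1   [implies-rule on 17 (branches; this branch)]
Accessibility: w0Rw0, w0Rw1, w1Rw1
Complete open branch: satisfiable in S4, hence also in K, T (this S4-model is also a K-model and a T-model).

K, T, S4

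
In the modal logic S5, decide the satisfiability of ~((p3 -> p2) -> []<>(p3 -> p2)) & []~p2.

1. ~((p3 -> p2) -> []<>(p3 -> p2)) & []~p2, w0
2. ~((p3 -> p2) -> []<>(p3 -> p2)), w0
3. []~p2, w0
4. p3 -> p2, w0
5. ~[]<>(p3 -> p2), w0
6. ~p2, w0
7. ~p3, w0
8. ~<>(p3 -> p2), w1
9. ~p2, w1
10. ~(p3 -> p2), w0
11. p3, w0
Accessibility: w0Rw0, w0Rw1, w1Rw0, w1Rw1
Branch closes: p3 and ~p3 both at w0.
(One branch shown.) All branches close.

No, unsatisfiable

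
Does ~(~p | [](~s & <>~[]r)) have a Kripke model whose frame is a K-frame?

Satisfiable

1. ~(~p | [](~s & <>~[]r)), w0
2. p, w0   [~|-rule on 1]
3. ~[](~s & <>~[]r), w0   [~|-rule on 1]
4. ~(~s & <>~[]r), w1   [~[]-rule on 3: fresh world w1, w0Rw1]
5. ~<>~[]r, w1   [~&-rule on 4 (branches; this branch)]
Accessibility: w0Rw1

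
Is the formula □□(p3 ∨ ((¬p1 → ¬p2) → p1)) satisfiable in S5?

1. □□(p3 ∨ ((¬p1 → ¬p2) → p1)), u
2. □(p3 ∨ ((¬p1 → ¬p2) → p1)), u
3. p3 ∨ ((¬p1 → ¬p2) → p1), u
4. (¬p1 → ¬p2) → p1, u
5. p1, u
Accessibility: uRu

Satisfiable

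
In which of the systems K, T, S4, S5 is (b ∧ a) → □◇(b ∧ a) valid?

S5

S4-tableau for the negation ¬((b ∧ a) → □◇(b ∧ a)):
1. ¬((b ∧ a) → □◇(b ∧ a)), 0
2. b ∧ a, 0
3. ¬□◇(b ∧ a), 0
4. b, 0
5. a, 0
6. ¬◇(b ∧ a), 1
7. ¬(b ∧ a), 1
8. ¬a, 1
Accessibility: 0R0, 0R1, 1R1
Complete open branch: countermodel on an S4-frame, so not valid in S4, nor in K, T (the same frame is also a K-frame and a T-frame).
S5-tableau for the negation ¬((b ∧ a) → □◇(b ∧ a)):
1. ¬((b ∧ a) → □◇(b ∧ a)), 0
2. b ∧ a, 0
3. ¬□◇(b ∧ a), 0
4. b, 0
5. a, 0
6. ¬◇(b ∧ a), 1
7. ¬(b ∧ a), 0
8. ¬(b ∧ a), 1
9. ¬a, 0
Accessibility: 0R0, 0R1, 1R0, 1R1
Branch closes: a and ¬a both at 0.
Every branch closes (one shown): valid in S5.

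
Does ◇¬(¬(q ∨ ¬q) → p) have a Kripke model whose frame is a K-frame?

Unsatisfiable

1. ◇¬(¬(q ∨ ¬q) → p), u
2. ¬(¬(q ∨ ¬q) → p), v
3. ¬(q ∨ ¬q), v
4. ¬p, v
5. ¬q, v
6. q, v
Accessibility: uRv
Branch closes: q and ¬q both at v.
All branches of the tableau close; one closing branch shown above.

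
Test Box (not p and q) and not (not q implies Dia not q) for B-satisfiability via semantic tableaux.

Unsatisfiable

1. Box (not p and q) and not (not q implies Dia not q), w0
2. Box (not p and q), w0
3. not (not q implies Dia not q), w0
4. not q, w0
5. not Dia not q, w0
6. not p and q, w0
7. not p, w0
8. q, w0
Accessibility: w0Rw0
Branch closes: q and not q both at w0.
(One branch shown.) All branches close.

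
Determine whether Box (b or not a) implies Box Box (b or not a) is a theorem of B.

Tableau for the negation not (Box (b or not a) implies Box Box (b or not a)):
1. not (Box (b or not a) implies Box Box (b or not a)), u
2. Box (b or not a), u
3. not Box Box (b or not a), u
4. b or not a, u
5. not a, u
6. not Box (b or not a), v
7. b or not a, v
8. not a, v
9. not (b or not a), w
10. not b, w
11. a, w
Accessibility: uRu, uRv, vRu, vRv, vRw, wRv, wRw
The negation has an open branch (countermodel exists).

No, not valid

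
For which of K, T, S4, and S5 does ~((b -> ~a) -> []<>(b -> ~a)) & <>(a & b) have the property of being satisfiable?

K, T, S4

S5-tableau for the formula:
1. ~((b -> ~a) -> []<>(b -> ~a)) & <>(a & b), 0
2. ~((b -> ~a) -> []<>(b -> ~a)), 0
3. <>(a & b), 0
4. b -> ~a, 0
5. ~[]<>(b -> ~a), 0
6. ~a, 0
7. a & b, 1
8. a, 1
9. b, 1
10. ~<>(b -> ~a), 2
11. ~(b -> ~a), 0
12. b, 0
13. a, 0
Accessibility: 0R0, 0R1, 0R2, 1R0, 1R1, 1R2, 2R0, 2R1, 2R2
Branch closes: a and ~a both at 0.
Every branch closes (one shown): unsatisfiable in S5.
S4-tableau for the formula:
1. ~((b -> ~a) -> []<>(b -> ~a)) & <>(a & b), 0
2. ~((b -> ~a) -> []<>(b -> ~a)), 0
3. <>(a & b), 0
4. b -> ~a, 0
5. ~[]<>(b -> ~a), 0
6. ~a, 0
7. a & b, 1
8. a, 1
9. b, 1
10. ~<>(b -> ~a), 2
11. ~(b -> ~a), 2
12. b, 2
13. a, 2
Accessibility: 0R0, 0R1, 0R2, 1R1, 2R2
Complete open branch: satisfiable in S4, hence also in K, T (this S4-model is also a K-model and a T-model).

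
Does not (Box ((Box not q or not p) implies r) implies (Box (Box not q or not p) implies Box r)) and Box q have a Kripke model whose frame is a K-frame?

Unsatisfiable (every branch closes)

1. not (Box ((Box not q or not p) implies r) implies (Box (Box not q or not p) implies Box r)) and Box q, 0
2. not (Box ((Box not q or not p) implies r) implies (Box (Box not q or not p) implies Box r)), 0
3. Box q, 0
4. Box ((Box not q or not p) implies r), 0
5. not (Box (Box not q or not p) implies Box r), 0
6. Box (Box not q or not p), 0
7. not Box r, 0
8. not r, 1
9. q, 1
10. (Box not q or not p) implies r, 1
11. Box not q or not p, 1
12. not (Box not q or not p), 1
13. not Box not q, 1
14. p, 1
15. Box not q, 1
16. q, 2
17. not q, 2
Accessibility: 0R1, 1R2
Branch closes: q and not q both at 2.
(One branch shown.) All branches close.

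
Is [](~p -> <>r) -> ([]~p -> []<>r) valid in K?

Yes, valid

Tableau for the negation ~([](~p -> <>r) -> ([]~p -> []<>r)):
1. ~([](~p -> <>r) -> ([]~p -> []<>r)), u
2. [](~p -> <>r), u
3. ~([]~p -> []<>r), u
4. []~p, u
5. ~[]<>r, u
6. ~<>r, v
7. ~p -> <>r, v
8. ~p, v
9. <>r, v
10. r, w
11. ~r, w
Accessibility: uRv, vRw
Branch closes: r and ~r both at w.
Every branch of the negation's tableau closes; the branch above is one of them.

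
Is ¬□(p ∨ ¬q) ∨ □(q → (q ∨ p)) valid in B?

Tableau for the negation ¬(¬□(p ∨ ¬q) ∨ □(q → (q ∨ p))):
1. ¬(¬□(p ∨ ¬q) ∨ □(q → (q ∨ p))), u
2. □(p ∨ ¬q), u
3. ¬□(q → (q ∨ p)), u
4. p ∨ ¬q, u
5. ¬q, u
6. ¬(q → (q ∨ p)), v
7. q, v
8. ¬(q ∨ p), v
9. ¬q, v
10. ¬p, v
Accessibility: uRu, uRv, vRu, vRv
Branch closes: q and ¬q both at v.
Every branch of the negation's tableau closes; the branch above is one of them.

Valid in B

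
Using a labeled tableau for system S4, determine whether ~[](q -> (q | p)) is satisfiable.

Unsatisfiable (every branch closes)

1. ~[](q -> (q | p)), 0
2. ~(q -> (q | p)), 1
3. q, 1
4. ~(q | p), 1
5. ~q, 1
6. ~p, 1
Accessibility: 0R0, 0R1, 1R1
Branch closes: q and ~q both at 1.
All branches of the tableau close; one closing branch shown above.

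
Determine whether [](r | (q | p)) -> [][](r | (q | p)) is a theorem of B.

Tableau for the negation ~([](r | (q | p)) -> [][](r | (q | p))):
1. ~([](r | (q | p)) -> [][](r | (q | p))), w0
2. [](r | (q | p)), w0   [~->-rule on 1]
3. ~[][](r | (q | p)), w0   [~->-rule on 1]
4. r | (q | p), w0   [[]-rule on 2 via w0Rw0]
5. q | p, w0   [|-rule on 4 (branches; this branch)]
6. p, w0   [|-rule on 5 (branches; this branch)]
7. ~[](r | (q | p)), w1   [~[]-rule on 3: fresh world w1, w0Rw1]
8. r | (q | p), w1   [[]-rule on 2 via w0Rw1]
9. q | p, w1   [|-rule on 8 (branches; this branch)]
10. p, w1   [|-rule on 9 (branches; this branch)]
11. ~(r | (q | p)), w2   [~[]-rule on 7: fresh world w2, w1Rw2]
12. ~r, w2   [~|-rule on 11]
13. ~(q | p), w2   [~|-rule on 11]
14. ~q, w2   [~|-rule on 13]
15. ~p, w2   [~|-rule on 13]
Accessibility: w0Rw0, w0Rw1, w1Rw0, w1Rw1, w1Rw2, w2Rw1, w2Rw2
The negation has an open branch (countermodel exists).

Invalid (countermodel exists)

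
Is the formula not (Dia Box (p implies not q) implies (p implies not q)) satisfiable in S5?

1. not (Dia Box (p implies not q) implies (p implies not q)), w0
2. Dia Box (p implies not q), w0
3. not (p implies not q), w0
4. p, w0
5. q, w0
6. Box (p implies not q), w1
7. p implies not q, w0
8. p implies not q, w1
9. not q, w0
Accessibility: w0Rw0, w0Rw1, w1Rw0, w1Rw1
Branch closes: q and not q both at w0.
(One branch shown.) All branches close.

No, unsatisfiable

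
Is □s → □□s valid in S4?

Tableau for the negation ¬(□s → □□s):
1. ¬(□s → □□s), 0
2. □s, 0
3. ¬□□s, 0
4. s, 0
5. ¬□s, 1
6. s, 1
7. ¬s, 2
8. s, 2
Accessibility: 0R0, 0R1, 0R2, 1R1, 1R2, 2R2
Branch closes: s and ¬s both at 2.
All branches of the negation close; one closing branch shown above.

Valid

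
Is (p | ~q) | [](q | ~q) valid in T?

Yes, valid

Tableau for the negation ~((p | ~q) | [](q | ~q)):
1. ~((p | ~q) | [](q | ~q)), w0
2. ~(p | ~q), w0   [~|-rule on 1]
3. ~[](q | ~q), w0   [~|-rule on 1]
4. ~p, w0   [~|-rule on 2]
5. q, w0   [~|-rule on 2]
6. ~(q | ~q), w1   [~[]-rule on 3: fresh world w1, w0Rw1]
7. ~q, w1   [~|-rule on 6]
8. q, w1   [~|-rule on 6]
Accessibility: w0Rw0, w0Rw1, w1Rw1
Branch closes: q and ~q both at w1.
All branches of the negation close; one closing branch shown above.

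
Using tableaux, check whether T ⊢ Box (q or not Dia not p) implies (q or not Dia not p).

Tableau for the negation not (Box (q or not Dia not p) implies (q or not Dia not p)):
1. not (Box (q or not Dia not p) implies (q or not Dia not p)), u
2. Box (q or not Dia not p), u
3. not (q or not Dia not p), u
4. not q, u
5. Dia not p, u
6. q or not Dia not p, u
7. not Dia not p, u
8. p, u
9. not p, v
10. q or not Dia not p, v
11. p, v
Accessibility: uRu, uRv, vRv
Branch closes: p and not p both at v.
All branches of the negation close; one closing branch shown above.

Valid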